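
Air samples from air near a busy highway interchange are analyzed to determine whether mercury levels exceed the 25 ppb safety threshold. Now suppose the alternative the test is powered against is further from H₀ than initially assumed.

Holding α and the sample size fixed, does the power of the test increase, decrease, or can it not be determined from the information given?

It increases.

A larger true effect moves the Ha sampling distribution further from the H₀ critical value, making rejection more likely when Ha is true.
Since power = 1 − β and β decreases, power increases.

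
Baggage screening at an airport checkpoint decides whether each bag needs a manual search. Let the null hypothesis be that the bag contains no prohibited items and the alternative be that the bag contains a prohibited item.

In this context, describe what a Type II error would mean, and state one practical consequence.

A Type II error would mean concluding that the bag contains no prohibited items (or at least failing to establish that the bag contains a prohibited item) when in fact the bag contains a prohibited item. Consequence: a prohibited item passes through security undetected.

A Type II error is failing to reject H₀ when H₀ is false.
Here that means letting the bag through when actually the bag contains a prohibited item.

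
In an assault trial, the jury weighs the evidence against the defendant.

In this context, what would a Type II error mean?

With the conventional null hypothesis that the defendant is innocent:
A Type II error is failing to reject H₀ when H₀ is false.
Here that means acquitting the defendant when actually the defendant is guilty.

A Type II error would mean concluding that the defendant is innocent (or at least failing to establish that the defendant is guilty) when in fact the defendant is guilty.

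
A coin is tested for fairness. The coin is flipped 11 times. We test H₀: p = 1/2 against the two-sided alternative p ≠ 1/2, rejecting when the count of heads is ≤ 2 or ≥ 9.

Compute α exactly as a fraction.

Under H₀, Y ~ Binomial(11, 1/2); α is the probability of landing in either tail, P(Y ≤ 2) + P(Y ≥ 9).
By symmetry, α = 2·P(Y ≤ 2) = 2·(1 + 11 + 55)/2048 = 134/2048 = 67/1024.

67/1024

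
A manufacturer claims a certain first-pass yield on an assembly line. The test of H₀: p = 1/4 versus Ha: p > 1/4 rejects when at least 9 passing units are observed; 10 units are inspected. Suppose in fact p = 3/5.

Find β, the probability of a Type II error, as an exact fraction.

β = P(fail to reject H₀ | Ha true) = P(K ≤ 8 | p = 3/5), K ~ Binomial(10, 3/5).
Adding the binomial probabilities P(K=0)+…+P(K=8) at p = 3/5 gives 9312916/9765625.

9312916/9765625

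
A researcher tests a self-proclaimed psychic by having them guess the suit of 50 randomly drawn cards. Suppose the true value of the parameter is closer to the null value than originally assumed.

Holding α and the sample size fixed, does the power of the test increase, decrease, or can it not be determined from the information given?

When the true parameter is near the null value, the test has a harder time distinguishing Ha from H₀.
Since power = 1 − β and β increases, power decreases.

It decreases.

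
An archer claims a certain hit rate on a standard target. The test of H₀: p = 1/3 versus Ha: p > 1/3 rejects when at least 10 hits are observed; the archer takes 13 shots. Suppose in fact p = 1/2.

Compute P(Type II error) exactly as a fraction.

3907/4096

A Type II error is failing to reject when Ha holds: with p = 1/2, β = P(S ≤ 9).
Equivalently, β = 1 − P(S ≥ 10) = 3907/4096.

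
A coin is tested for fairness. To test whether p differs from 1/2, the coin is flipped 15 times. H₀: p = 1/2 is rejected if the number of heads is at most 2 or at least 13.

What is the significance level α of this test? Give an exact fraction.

121/16384

The significance level is the null-hypothesis probability of the rejection region {≤2} ∪ {≥13}.
By symmetry, α = 2·P(K ≤ 2) = 2·(1 + 15 + 105)/32768 = 242/32768 = 121/16384.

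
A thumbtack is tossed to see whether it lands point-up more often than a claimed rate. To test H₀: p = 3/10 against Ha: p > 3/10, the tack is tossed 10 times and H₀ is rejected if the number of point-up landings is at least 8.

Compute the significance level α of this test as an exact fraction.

Under H₀, S ~ Binomial(10, 3/10), and α = P(S ≥ 8).
Summing C(10,j)(3/10)^j(7/10)^{10−j} for j = 8,…,10 gives 1987983/1250000000.

1987983/1250000000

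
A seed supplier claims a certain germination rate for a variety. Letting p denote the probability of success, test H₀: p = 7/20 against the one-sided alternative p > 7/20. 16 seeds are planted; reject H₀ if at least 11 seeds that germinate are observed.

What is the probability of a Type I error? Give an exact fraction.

Under H₀, S ~ Binomial(16, 7/20), and α = P(S ≥ 11).
Adding the binomial terms for j = 11 through 16 with p = 7/20 yields 4060307786148717957/655360000000000000000.

4060307786148717957/655360000000000000000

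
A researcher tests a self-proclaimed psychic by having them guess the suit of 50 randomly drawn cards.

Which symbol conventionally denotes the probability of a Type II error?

P(Type II error) = P(fail to reject H₀ | H₀ false) = β.

β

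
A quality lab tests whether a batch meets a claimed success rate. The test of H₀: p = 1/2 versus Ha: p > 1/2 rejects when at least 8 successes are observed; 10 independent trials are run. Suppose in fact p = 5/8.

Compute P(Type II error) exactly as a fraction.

211794831/268435456

Under the alternative p = 5/8, Y ~ Binomial(10, 5/8); β is the probability the test does not reject, P(Y < 8).
Equivalently, β = 1 − P(Y ≥ 8) = 211794831/268435456.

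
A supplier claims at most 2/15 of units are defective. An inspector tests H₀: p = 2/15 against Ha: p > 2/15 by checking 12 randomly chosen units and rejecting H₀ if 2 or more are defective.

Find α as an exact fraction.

63436403311256/129746337890625

α = P(reject H₀ | H₀ true) = P(X ≥ 2 | p = 2/15), X ~ Binomial(12, 2/15).
Via the complement, α = 1 − Σ_{j=0}^{1} C(12,j)(2/15)^j(13/15)^{12-j} = 63436403311256/129746337890625.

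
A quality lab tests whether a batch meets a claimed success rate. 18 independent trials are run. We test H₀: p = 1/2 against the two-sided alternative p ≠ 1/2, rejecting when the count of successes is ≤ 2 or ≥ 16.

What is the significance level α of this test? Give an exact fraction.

The significance level is the null-hypothesis probability of the rejection region {≤2} ∪ {≥16}.
By symmetry, α = 2·P(Y ≤ 2) = 2·(1 + 18 + 153)/262144 = 344/262144 = 43/32768.

43/32768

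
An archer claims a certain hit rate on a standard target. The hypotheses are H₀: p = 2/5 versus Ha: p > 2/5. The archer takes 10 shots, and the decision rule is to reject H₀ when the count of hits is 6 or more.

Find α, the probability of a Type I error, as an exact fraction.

The Type I error probability is α = P(S ≥ 6) computed under H₀, where S ~ Binomial(10, 2/5).
Adding the binomial terms for j = 6 through 10 with p = 2/5 yields 1623424/9765625.

1623424/9765625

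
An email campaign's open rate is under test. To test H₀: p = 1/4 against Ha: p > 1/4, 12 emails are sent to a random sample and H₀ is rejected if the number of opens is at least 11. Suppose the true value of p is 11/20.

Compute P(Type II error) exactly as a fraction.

A Type II error is failing to reject when Ha holds: with p = 11/20, β = P(Y ≤ 10).
Summing C(12,j)·(11/20)^j·(9/20)^{12-j} for j = 0..10 gives 4062047911197291/4096000000000000.

4062047911197291/4096000000000000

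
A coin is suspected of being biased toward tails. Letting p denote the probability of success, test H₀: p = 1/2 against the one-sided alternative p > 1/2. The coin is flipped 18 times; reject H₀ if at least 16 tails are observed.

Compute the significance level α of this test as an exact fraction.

43/65536

α = P(reject H₀ | H₀ true) = P(Y ≥ 16 | p = 1/2), with Y ~ Binomial(18, 1/2).
P(Y ≥ 16) = [C(18,16) + C(18,17) + C(18,18)] / 2^18 = (153 + 18 + 1) / 262144 = 172/262144 = 43/65536.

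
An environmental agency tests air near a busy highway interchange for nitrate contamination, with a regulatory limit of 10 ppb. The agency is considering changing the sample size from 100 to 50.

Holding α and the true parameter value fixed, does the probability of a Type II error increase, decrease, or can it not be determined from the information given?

Reducing n widens both sampling distributions, so the test has less ability to distinguish Ha from H₀.

It increases.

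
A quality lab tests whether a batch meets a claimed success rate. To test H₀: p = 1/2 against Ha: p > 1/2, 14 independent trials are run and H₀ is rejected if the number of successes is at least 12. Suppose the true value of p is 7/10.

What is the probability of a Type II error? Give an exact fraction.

41958212136219/50000000000000

A Type II error is failing to reject when Ha holds: with p = 7/10, β = P(S ≤ 11).
Equivalently, β = 1 − P(S ≥ 12) = 41958212136219/50000000000000.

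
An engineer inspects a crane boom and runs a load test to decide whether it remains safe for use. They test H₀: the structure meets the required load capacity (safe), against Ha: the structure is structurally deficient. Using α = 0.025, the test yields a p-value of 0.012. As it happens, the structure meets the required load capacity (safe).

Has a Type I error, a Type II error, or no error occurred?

Type I error

Since p = 0.012 < α = 0.025, H₀ is rejected.
H₀ is true (actually the structure meets the required load capacity (safe)).
Rejecting a true H₀ is a Type I error.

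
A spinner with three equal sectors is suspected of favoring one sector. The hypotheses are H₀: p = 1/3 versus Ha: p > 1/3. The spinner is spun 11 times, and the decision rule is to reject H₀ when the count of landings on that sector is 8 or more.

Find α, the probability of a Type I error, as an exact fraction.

α = P(reject H₀ | H₀ true) = P(K ≥ 8 | p = 1/3), with K ~ Binomial(11, 1/3).
P(K ≥ 8) = Σ_{j=8}^{11} C(11,j)·(1/3)^j·(2/3)^{11-j} = 521/59049.

521/59049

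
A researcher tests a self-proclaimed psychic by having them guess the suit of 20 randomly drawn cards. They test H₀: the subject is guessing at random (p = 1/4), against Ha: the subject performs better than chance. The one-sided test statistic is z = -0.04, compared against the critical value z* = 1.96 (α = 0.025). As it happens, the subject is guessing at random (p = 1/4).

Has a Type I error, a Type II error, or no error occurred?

Since z = -0.04 ≤ z* = 1.96, H₀ is not rejected.
H₀ is true (actually the subject is guessing at random (p = 1/4)).
The decision matches the true state — no error.

No error — this is a correct decision.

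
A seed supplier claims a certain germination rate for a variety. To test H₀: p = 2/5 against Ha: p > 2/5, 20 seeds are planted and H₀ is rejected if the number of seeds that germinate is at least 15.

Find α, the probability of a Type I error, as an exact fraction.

Under H₀, K ~ Binomial(20, 2/5), and α = P(K ≥ 15).
Adding the binomial terms for j = 15 through 20 with p = 2/5 yields 153686966272/95367431640625.

153686966272/95367431640625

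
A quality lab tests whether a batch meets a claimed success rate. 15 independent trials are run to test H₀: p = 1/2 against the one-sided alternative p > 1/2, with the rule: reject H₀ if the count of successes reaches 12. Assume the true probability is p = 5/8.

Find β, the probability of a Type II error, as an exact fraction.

7681591069083/8796093022208

A Type II error is failing to reject when Ha holds: with p = 5/8, β = P(K ≤ 11).
Adding the binomial probabilities P(K=0)+…+P(K=11) at p = 5/8 gives 7681591069083/8796093022208.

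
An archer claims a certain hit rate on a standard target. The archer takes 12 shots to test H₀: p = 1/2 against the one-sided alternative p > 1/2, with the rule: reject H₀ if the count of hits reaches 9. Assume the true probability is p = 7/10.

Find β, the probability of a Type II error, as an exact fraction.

β = P(fail to reject H₀ | Ha true) = P(K ≤ 8 | p = 7/10), K ~ Binomial(12, 7/10).
Summing C(12,j)·(7/10)^j·(3/10)^{12-j} for j = 0..8 gives 101496845313/200000000000.

101496845313/200000000000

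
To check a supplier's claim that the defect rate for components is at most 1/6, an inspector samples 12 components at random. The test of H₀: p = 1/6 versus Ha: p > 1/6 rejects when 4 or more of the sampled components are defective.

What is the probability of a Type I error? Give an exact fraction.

90828487/725594112

Under H₀, X ~ Binomial(12, 1/6); the Type I error rate is P(X ≥ 4).
α = 1 − P(X ≤ 3) = 1 − 634765625/725594112 = 90828487/725594112.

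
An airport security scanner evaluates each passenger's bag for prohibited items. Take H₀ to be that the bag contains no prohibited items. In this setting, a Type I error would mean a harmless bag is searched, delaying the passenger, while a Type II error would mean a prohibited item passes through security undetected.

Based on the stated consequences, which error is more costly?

Type II error

The Type II consequence (a prohibited item passes through security undetected) is more severe than the Type I consequence (a harmless bag is searched, delaying the passenger).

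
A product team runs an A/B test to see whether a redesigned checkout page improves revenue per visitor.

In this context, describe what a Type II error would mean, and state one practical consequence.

With the conventional null hypothesis that the new design has no effect on revenue per visitor:
A Type II error is failing to reject H₀ when H₀ is false.
Here that means keeping the current design when actually the new design increases revenue per visitor.

A Type II error would mean concluding that the new design has no effect on revenue per visitor (or at least failing to establish that the new design increases revenue per visitor) when in fact the new design increases revenue per visitor. Consequence: a genuinely better design is discarded.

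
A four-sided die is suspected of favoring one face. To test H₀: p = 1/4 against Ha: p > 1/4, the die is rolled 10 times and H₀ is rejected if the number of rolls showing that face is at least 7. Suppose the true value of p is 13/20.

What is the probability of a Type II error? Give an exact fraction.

β = P(fail to reject H₀ | Ha true) = P(X ≤ 6 | p = 13/20), X ~ Binomial(10, 13/20).
Equivalently, β = 1 − P(X ≥ 7) = 1244602838129/2560000000000.

1244602838129/2560000000000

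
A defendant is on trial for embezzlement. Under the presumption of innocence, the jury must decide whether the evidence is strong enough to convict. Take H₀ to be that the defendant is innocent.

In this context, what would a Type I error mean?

A Type I error would mean concluding that the defendant is guilty when in fact the defendant is innocent.

A Type I error is rejecting H₀ when H₀ is true.
Here that means convicting the defendant when actually the defendant is innocent.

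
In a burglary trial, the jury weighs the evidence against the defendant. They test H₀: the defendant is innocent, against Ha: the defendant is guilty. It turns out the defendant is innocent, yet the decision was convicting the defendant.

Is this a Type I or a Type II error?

Type I error

'Convicting the defendant' corresponds to rejecting H₀.
H₀ was rejected but H₀ is true — a Type I error (false positive).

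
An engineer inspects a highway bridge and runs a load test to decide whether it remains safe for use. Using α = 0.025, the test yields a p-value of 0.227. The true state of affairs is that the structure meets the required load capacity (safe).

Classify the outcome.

The conventional null hypothesis is that the structure meets the required load capacity (safe).
Since p = 0.227 ≥ α = 0.025, H₀ is not rejected.
H₀ is true (actually the structure meets the required load capacity (safe)).
The decision matches the true state — no error.

No error — this is a correct decision.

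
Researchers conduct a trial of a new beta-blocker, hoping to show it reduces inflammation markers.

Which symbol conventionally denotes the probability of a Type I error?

α

P(Type I error) = P(reject H₀ | H₀ true) = α, the significance level.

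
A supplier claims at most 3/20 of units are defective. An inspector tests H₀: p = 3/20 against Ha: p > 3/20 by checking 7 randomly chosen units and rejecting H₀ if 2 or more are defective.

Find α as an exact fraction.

Under H₀, X ~ Binomial(7, 3/20); the Type I error rate is P(X ≥ 2).
α = 1 − P(X ≤ 1) = 1 − 458613811/640000000 = 181386189/640000000.

181386189/640000000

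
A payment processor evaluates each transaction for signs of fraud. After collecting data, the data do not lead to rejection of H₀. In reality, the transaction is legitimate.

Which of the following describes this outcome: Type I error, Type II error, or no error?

No error — this is a correct decision.

The conventional null hypothesis here is that the transaction is legitimate.
The test retained a true H₀ — the decision matches the true state.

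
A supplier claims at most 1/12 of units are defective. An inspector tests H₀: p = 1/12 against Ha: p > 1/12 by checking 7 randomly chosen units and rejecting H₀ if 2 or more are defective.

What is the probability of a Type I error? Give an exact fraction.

α = P(reject H₀ | H₀ true) = P(K ≥ 2 | p = 1/12), K ~ Binomial(7, 1/12).
Computing the lower-tail complement: 1 − 1771561/1990656 = 219095/1990656.

219095/1990656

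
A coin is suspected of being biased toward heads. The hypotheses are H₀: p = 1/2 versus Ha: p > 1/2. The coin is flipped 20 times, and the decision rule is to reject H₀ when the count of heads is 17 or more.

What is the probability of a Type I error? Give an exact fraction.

α = P(reject H₀ | H₀ true) = P(S ≥ 17 | p = 1/2), with S ~ Binomial(20, 1/2).
Summing the upper tail: (1140 + 190 + 20 + 1) / 2^20 = 1351/1048576.

1351/1048576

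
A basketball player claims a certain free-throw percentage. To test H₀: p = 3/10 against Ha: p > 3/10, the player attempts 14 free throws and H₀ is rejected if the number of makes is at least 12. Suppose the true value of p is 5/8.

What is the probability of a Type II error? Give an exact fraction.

2070361146177/2199023255552

β = P(fail to reject H₀ | Ha true) = P(K ≤ 11 | p = 5/8), K ~ Binomial(14, 5/8).
Equivalently, β = 1 − P(K ≥ 12) = 2070361146177/2199023255552.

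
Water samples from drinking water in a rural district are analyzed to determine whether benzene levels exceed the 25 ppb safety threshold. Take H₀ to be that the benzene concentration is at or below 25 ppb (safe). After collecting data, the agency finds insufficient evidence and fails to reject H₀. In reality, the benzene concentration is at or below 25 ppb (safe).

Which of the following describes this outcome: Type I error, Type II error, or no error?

No error — this is a correct decision.

The test retained a true H₀ — the decision matches the true state.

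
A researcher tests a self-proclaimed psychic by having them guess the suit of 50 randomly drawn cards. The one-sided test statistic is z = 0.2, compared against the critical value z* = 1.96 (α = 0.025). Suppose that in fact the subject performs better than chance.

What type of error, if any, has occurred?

Type II error

The conventional null hypothesis is that the subject is guessing at random (p = 1/4).
Since z = 0.2 ≤ z* = 1.96, H₀ is not rejected.
H₀ is false (actually the subject performs better than chance).
Failing to reject a false H₀ is a Type II error.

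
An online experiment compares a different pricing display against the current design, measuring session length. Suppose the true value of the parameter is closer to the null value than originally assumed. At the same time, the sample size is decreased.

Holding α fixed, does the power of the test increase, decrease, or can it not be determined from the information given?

A smaller departure from H₀ means the test statistic under Ha is distributed closer to where it would be under H₀; rejection becomes less likely. A smaller sample increases the standard error, so the sampling distributions under H₀ and Ha overlap more. Both changes push β in the same direction.
Since power = 1 − β and β increases, power decreases.

It decreases.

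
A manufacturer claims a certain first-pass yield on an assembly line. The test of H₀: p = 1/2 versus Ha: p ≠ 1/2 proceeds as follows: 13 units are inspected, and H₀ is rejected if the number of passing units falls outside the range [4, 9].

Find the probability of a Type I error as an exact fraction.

189/2048

Under H₀, Y ~ Binomial(13, 1/2); α is the probability of landing in either tail, P(Y ≤ 3) + P(Y ≥ 10).
Each tail has probability (1 + 13 + 78 + 286)/8192; doubling gives α = 756/8192 = 189/2048.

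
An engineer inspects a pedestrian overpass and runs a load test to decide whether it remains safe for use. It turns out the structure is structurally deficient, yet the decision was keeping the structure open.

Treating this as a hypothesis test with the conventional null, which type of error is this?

The null hypothesis here is that the structure meets the required load capacity (safe).
'Keeping the structure open' corresponds to failing to reject H₀.
H₀ was not rejected but H₀ is false — a Type II error (false negative).

Type II error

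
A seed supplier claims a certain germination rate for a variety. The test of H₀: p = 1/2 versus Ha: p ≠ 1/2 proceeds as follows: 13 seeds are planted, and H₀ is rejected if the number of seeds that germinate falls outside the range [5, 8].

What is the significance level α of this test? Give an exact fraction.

The significance level is the null-hypothesis probability of the rejection region {≤4} ∪ {≥9}.
The two tails are symmetric, so α = 2·(1 + 13 + 78 + 286 + 715)/2^13 = 2186/8192 = 1093/4096.

1093/4096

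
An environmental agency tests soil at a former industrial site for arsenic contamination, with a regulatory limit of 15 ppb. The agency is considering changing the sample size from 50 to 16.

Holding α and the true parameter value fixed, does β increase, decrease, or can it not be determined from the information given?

A smaller sample increases the standard error, so the sampling distributions under H₀ and Ha overlap more.

It increases.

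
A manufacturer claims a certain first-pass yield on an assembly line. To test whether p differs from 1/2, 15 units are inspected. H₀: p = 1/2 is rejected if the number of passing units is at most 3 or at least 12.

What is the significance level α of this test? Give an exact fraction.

9/256

The significance level is the null-hypothesis probability of the rejection region {≤3} ∪ {≥12}.
The two tails are symmetric, so α = 2·(1 + 15 + 105 + 455)/2^15 = 1152/32768 = 9/256.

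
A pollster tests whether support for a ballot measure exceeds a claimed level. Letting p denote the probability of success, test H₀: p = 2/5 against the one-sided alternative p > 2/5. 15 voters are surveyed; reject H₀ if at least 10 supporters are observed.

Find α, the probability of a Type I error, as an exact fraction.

α = P(reject H₀ | H₀ true) = P(Y ≥ 10 | p = 2/5), with Y ~ Binomial(15, 2/5).
Adding the binomial terms for j = 10 through 15 with p = 2/5 yields 1032510464/30517578125.

1032510464/30517578125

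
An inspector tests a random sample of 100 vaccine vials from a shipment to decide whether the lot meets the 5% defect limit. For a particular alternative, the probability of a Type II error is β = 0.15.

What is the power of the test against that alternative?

0.85

Power = 1 − β = 1 − 0.15 = 0.85.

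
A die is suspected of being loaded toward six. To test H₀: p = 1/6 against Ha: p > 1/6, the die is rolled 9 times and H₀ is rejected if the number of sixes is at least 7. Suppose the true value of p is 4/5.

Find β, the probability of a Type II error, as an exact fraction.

511333/1953125

A Type II error is failing to reject when Ha holds: with p = 4/5, β = P(Y ≤ 6).
Equivalently, β = 1 − P(Y ≥ 7) = 511333/1953125.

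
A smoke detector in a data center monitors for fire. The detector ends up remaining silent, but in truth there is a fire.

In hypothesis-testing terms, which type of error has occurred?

The null hypothesis here is that there is no fire.
'Remaining silent' corresponds to failing to reject H₀.
H₀ was not rejected but H₀ is false — a Type II error (false negative).

Type II error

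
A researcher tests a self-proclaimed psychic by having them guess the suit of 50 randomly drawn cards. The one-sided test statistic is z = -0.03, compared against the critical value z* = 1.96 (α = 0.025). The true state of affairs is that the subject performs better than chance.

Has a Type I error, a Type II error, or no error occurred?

Type II error

The conventional null hypothesis is that the subject is guessing at random (p = 1/4).
Since z = -0.03 ≤ z* = 1.96, H₀ is not rejected.
H₀ is false (actually the subject performs better than chance).
Failing to reject a false H₀ is a Type II error.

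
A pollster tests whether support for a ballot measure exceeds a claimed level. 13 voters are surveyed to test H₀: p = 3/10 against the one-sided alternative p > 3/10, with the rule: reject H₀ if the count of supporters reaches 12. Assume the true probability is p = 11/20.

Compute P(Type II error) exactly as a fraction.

β = P(fail to reject H₀ | Ha true) = P(X ≤ 11 | p = 11/20), X ~ Binomial(13, 11/20).
Adding the binomial probabilities P(X=0)+…+P(X=11) at p = 11/20 gives 636861571623279/640000000000000.

636861571623279/640000000000000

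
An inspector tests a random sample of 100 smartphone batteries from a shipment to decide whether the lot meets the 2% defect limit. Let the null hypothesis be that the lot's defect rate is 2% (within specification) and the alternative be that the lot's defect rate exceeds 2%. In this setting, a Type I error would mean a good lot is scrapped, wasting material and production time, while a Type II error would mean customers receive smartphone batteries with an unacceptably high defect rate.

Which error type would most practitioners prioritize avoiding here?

The Type II consequence (customers receive smartphone batteries with an unacceptably high defect rate) is more severe than the Type I consequence (a good lot is scrapped, wasting material and production time).

Type II error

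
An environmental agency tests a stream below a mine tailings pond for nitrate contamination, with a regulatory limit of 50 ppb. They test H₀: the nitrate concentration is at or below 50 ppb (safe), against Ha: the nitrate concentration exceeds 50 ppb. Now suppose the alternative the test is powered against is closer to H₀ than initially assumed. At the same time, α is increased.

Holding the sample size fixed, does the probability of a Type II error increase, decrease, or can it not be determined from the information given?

Cannot be determined from the information given.

The first change alone would make β increase; the second alone would make β decrease. Which effect dominates depends on the magnitudes, which are not given.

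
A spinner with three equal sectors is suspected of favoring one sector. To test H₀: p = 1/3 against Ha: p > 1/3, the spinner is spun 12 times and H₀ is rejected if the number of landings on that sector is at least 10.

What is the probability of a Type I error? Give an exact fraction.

289/531441

The Type I error probability is α = P(X ≥ 10) computed under H₀, where X ~ Binomial(12, 1/3).
Adding the binomial terms for j = 10 through 12 with p = 1/3 yields 289/531441.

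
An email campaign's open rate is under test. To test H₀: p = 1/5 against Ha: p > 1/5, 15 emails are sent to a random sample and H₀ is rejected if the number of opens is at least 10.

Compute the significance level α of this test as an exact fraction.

α = P(reject H₀ | H₀ true) = P(K ≥ 10 | p = 1/5), with K ~ Binomial(15, 1/5).
P(K ≥ 10) = Σ_{j=10}^{15} C(15,j)·(1/5)^j·(4/5)^{15-j} = 3455373/30517578125.

3455373/30517578125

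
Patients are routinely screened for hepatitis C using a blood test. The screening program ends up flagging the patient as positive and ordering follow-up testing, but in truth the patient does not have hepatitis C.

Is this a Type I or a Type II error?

The null hypothesis here is that the patient does not have hepatitis C.
'Flagging the patient as positive and ordering follow-up testing' corresponds to rejecting H₀.
H₀ was rejected but H₀ is true — a Type I error (false positive).

Type I error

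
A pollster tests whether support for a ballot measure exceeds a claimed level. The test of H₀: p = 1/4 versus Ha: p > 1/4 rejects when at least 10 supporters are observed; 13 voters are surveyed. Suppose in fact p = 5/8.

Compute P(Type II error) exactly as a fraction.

107331531597/137438953472

Under the alternative p = 5/8, S ~ Binomial(13, 5/8); β is the probability the test does not reject, P(S < 10).
Summing C(13,j)·(5/8)^j·(3/8)^{13-j} for j = 0..9 gives 107331531597/137438953472.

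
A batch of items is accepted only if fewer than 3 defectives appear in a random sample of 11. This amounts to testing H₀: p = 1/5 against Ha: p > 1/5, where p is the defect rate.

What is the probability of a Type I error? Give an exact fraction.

α = P(reject H₀ | H₀ true) = P(K ≥ 3 | p = 1/5), K ~ Binomial(11, 1/5).
α = 1 − P(K ≤ 2) = 1 − 6029312/9765625 = 3736313/9765625.

3736313/9765625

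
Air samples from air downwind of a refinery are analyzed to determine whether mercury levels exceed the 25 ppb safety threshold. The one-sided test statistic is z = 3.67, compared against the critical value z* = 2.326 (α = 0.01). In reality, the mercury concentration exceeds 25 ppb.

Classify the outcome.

Neither — the decision is correct.

The conventional null hypothesis is that the mercury concentration is at or below 25 ppb (safe).
Since z = 3.67 > z* = 2.326, H₀ is rejected.
H₀ is false (actually the mercury concentration exceeds 25 ppb).
The decision matches the true state — no error.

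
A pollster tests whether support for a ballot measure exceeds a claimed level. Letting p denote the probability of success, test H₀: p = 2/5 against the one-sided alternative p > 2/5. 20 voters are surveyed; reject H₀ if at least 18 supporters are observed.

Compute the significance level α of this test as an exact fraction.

Under H₀, X ~ Binomial(20, 2/5), and α = P(X ≥ 18).
Adding the binomial terms for j = 18 through 20 with p = 2/5 yields 480772096/95367431640625.

480772096/95367431640625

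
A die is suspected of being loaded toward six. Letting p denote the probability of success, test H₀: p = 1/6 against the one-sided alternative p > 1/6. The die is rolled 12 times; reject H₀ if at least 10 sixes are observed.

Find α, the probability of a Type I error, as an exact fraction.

Under H₀, X ~ Binomial(12, 1/6), and α = P(X ≥ 10).
Adding the binomial terms for j = 10 through 12 with p = 1/6 yields 1711/2176782336.

1711/2176782336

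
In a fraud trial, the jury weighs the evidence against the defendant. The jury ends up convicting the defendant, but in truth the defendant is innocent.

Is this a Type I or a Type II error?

The null hypothesis here is that the defendant is innocent.
'Convicting the defendant' corresponds to rejecting H₀.
H₀ was rejected but H₀ is true — a Type I error (false positive).

Type I error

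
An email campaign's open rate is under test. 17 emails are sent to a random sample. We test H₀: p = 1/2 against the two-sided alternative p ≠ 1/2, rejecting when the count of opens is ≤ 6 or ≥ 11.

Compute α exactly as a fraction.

The significance level is the null-hypothesis probability of the rejection region {≤6} ∪ {≥11}.
Each tail has probability (1 + 17 + 136 + 680 + 2380 + 6188 + 12376)/131072; doubling gives α = 43556/131072 = 10889/32768.

10889/32768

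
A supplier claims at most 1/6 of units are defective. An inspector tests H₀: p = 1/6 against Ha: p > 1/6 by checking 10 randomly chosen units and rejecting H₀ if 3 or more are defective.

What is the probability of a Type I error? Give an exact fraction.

α = P(reject H₀ | H₀ true) = P(S ≥ 3 | p = 1/6), S ~ Binomial(10, 1/6).
Via the complement, α = 1 − Σ_{j=0}^{2} C(10,j)(1/6)^j(5/6)^{10-j} = 566299/2519424.

566299/2519424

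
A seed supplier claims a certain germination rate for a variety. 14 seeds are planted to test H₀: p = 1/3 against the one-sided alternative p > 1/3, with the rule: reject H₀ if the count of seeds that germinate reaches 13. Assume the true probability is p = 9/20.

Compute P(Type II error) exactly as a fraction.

Under the alternative p = 9/20, X ~ Binomial(14, 9/20); β is the probability the test does not reject, P(X < 13).
Equivalently, β = 1 − P(X ≥ 13) = 1637985675869982373/1638400000000000000.

1637985675869982373/1638400000000000000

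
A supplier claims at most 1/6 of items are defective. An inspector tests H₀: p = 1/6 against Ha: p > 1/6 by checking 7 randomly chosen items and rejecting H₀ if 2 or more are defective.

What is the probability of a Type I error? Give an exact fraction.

Under H₀, Y ~ Binomial(7, 1/6); the Type I error rate is P(Y ≥ 2).
Computing the lower-tail complement: 1 − 15625/23328 = 7703/23328.

7703/23328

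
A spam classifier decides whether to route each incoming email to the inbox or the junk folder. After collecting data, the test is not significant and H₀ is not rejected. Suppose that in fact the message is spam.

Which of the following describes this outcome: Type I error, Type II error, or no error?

The conventional null hypothesis here is that the message is legitimate (not spam).
H₀ was not rejected, but H₀ is actually false.
Failing to reject a false null hypothesis is a Type II error (false negative).

Type II error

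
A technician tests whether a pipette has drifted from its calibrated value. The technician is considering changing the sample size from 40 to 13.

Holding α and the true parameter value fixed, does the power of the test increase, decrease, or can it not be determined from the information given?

It decreases.

With less data the test statistic is noisier; under Ha, more outcomes land inside the acceptance region.
Since power = 1 − β and β increases, power decreases.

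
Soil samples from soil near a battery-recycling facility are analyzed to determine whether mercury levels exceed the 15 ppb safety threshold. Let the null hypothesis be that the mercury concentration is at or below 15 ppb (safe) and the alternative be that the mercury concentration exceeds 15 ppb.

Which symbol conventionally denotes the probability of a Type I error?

α

P(Type I error) = P(reject H₀ | H₀ true) = α, the significance level.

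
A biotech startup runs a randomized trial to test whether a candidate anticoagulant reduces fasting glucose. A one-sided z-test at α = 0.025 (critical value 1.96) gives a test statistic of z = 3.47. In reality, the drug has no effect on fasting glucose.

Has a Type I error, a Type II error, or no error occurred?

The conventional null hypothesis is that the drug has no effect on fasting glucose.
Since z = 3.47 > z* = 1.96, H₀ is rejected.
H₀ is true (actually the drug has no effect on fasting glucose).
Rejecting a true H₀ is a Type I error.

Type I error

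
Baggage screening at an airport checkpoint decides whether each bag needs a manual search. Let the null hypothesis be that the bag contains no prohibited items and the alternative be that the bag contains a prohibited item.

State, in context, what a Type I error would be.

A Type I error is rejecting H₀ when H₀ is true.
Here that means flagging the bag for a manual search when actually the bag contains no prohibited items.

A Type I error would mean concluding that the bag contains a prohibited item when in fact the bag contains no prohibited items.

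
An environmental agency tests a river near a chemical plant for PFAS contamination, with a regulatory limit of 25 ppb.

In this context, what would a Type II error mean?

With the conventional null hypothesis that the PFAS concentration is at or below 25 ppb (safe):
A Type II error is failing to reject H₀ when H₀ is false.
Here that means certifying the site as safe when actually the PFAS concentration exceeds 25 ppb.

A Type II error would mean concluding that the PFAS concentration is at or below 25 ppb (safe) (or at least failing to establish that the PFAS concentration exceeds 25 ppb) when in fact the PFAS concentration exceeds 25 ppb.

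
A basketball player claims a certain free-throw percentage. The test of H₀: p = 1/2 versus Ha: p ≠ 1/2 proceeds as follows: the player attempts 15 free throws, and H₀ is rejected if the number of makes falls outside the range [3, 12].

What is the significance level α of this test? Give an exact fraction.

121/16384

The significance level is the null-hypothesis probability of the rejection region {≤2} ∪ {≥13}.
The two tails are symmetric, so α = 2·(1 + 15 + 105)/2^15 = 242/32768 = 121/16384.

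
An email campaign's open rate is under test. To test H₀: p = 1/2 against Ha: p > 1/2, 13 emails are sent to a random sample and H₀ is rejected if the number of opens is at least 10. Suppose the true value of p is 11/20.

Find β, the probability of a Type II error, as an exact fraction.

β = P(fail to reject H₀ | Ha true) = P(K ≤ 9 | p = 11/20), K ~ Binomial(13, 11/20).
Equivalently, β = 1 − P(K ≥ 10) = 1857697115702463/2048000000000000.

1857697115702463/2048000000000000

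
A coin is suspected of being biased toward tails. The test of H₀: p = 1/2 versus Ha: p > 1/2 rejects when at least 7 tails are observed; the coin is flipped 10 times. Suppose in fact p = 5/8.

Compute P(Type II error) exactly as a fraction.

Under the alternative p = 5/8, K ~ Binomial(10, 5/8); β is the probability the test does not reject, P(K < 7).
Equivalently, β = 1 − P(K ≥ 7) = 148513581/268435456.

148513581/268435456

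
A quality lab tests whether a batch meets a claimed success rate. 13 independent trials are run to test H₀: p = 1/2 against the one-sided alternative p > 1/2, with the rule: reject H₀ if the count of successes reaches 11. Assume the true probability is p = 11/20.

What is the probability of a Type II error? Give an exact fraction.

39857841016429707/40960000000000000

β = P(fail to reject H₀ | Ha true) = P(Y ≤ 10 | p = 11/20), Y ~ Binomial(13, 11/20).
Adding the binomial probabilities P(Y=0)+…+P(Y=10) at p = 11/20 gives 39857841016429707/40960000000000000.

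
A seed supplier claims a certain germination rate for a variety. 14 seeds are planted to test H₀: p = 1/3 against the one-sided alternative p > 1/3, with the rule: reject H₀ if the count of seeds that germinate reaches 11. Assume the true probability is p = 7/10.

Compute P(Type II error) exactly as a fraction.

β = P(fail to reject H₀ | Ha true) = P(X ≤ 10 | p = 7/10), X ~ Binomial(14, 7/10).
Summing C(14,j)·(7/10)^j·(3/10)^{14-j} for j = 0..10 gives 32241628521117/50000000000000.

32241628521117/50000000000000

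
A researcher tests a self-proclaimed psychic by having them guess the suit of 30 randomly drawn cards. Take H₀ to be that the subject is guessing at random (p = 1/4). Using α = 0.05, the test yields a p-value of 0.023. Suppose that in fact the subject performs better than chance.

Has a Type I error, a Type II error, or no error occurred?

Since p = 0.023 < α = 0.05, H₀ is rejected.
H₀ is false (actually the subject performs better than chance).
The decision matches the true state — no error.

Neither — the decision is correct.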